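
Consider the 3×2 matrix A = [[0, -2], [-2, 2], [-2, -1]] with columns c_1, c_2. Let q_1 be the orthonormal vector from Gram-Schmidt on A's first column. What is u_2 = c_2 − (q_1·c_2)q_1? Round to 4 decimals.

u_2 = (-2.0000, 1.5000, -1.5000)

c_1 = (0, -2, -2); ‖c_1‖ = 2.8284, so q_1 = (0.0000, -0.7071, -0.7071).
q_1·c_2 = 0.0000·(-2) + (-0.7071)·2 + (-0.7071)·(-1) = -0.7071.
u_2 = c_2 + 0.7071·q_1 = (-2.0000, 1.5000, -1.5000).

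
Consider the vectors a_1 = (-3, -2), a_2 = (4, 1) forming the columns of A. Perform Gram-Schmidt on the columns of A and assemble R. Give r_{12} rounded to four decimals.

a_1 = (-3, -2); ‖a_1‖ = 3.6056, so e_1 = (-0.8321, -0.5547).
r_{12} = e_1·a_2 = -3.8829.

r_{12} = -3.8829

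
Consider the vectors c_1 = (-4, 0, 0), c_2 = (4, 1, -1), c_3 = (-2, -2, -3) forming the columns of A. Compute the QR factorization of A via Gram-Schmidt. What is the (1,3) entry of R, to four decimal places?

q_1 = c_1/‖c_1‖ = (-4, 0, 0)/4.0000 = (-1.0000, 0.0000, 0.0000).
r_{13} = q_1·c_3 = 2.0000.

r_{13} = 2.0000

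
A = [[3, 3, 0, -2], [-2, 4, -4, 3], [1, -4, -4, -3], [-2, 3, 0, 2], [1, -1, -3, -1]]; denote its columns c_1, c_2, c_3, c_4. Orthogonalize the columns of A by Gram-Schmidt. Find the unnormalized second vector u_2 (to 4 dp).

u_2 = (4.5789, 2.9474, -3.4737, 1.9474, -0.4737)

e_1 = c_1/‖c_1‖ = (3, -2, 1, -2, 1)/4.3589 = (0.6882, -0.4588, 0.2294, -0.4588, 0.2294).
r_{12} = e_1·c_2 = -2.2942.
u_2 = c_2 + 2.2942·e_1 = (4.5789, 2.9474, -3.4737, 1.9474, -0.4737).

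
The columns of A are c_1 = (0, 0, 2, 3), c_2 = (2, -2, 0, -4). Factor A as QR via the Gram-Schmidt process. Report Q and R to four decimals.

Q = [[0.0000, 0.5563], [0.0000, -0.5563], [0.5547, 0.5136], [0.8321, -0.3424]], R = [[3.6056, -3.3282], [0.0000, 3.5949]]

c_1 = (0, 0, 2, 3); ‖c_1‖ = 3.6056, so e_1 = (0.0000, 0.0000, 0.5547, 0.8321).
e_1·c_2 = 0.0000·2 + 0.0000·(-2) + 0.5547·0 + 0.8321·(-4) = -3.3282.
u_2 = c_2 + 3.3282·e_1 = (2.0000, -2.0000, 1.8462, -1.2308).
‖u_2‖ = 3.5949, so e_2 = (0.5563, -0.5563, 0.5136, -0.3424).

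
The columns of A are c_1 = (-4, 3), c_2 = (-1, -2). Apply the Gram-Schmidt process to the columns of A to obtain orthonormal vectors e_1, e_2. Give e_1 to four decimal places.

e_1 = (-0.8000, 0.6000)

c_1 = (-4, 3); ‖c_1‖ = 5.0000, so e_1 = (-0.8000, 0.6000).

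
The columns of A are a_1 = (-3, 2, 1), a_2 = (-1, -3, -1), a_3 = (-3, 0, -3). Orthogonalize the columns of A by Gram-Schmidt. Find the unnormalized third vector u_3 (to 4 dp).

u_3 = (-0.2609, 1.0435, -2.8696)

a_1 = (-3, 2, 1); ‖a_1‖ = 3.7417, so q_1 = (-0.8018, 0.5345, 0.2673).
q_1·a_2 = (-0.8018)·(-1) + 0.5345·(-3) + 0.2673·(-1) = -1.0690.
u_2 = a_2 + 1.0690·q_1 = (-1.8571, -2.4286, -0.7143).
‖u_2‖ = 3.1396, so q_2 = (-0.5915, -0.7735, -0.2275).
q_1·a_3 = (-0.8018)·(-3) + 0.5345·0 + 0.2673·(-3) = 1.6036; q_2·a_3 = (-0.5915)·(-3) + (-0.7735)·0 + (-0.2275)·(-3) = 2.4571.
u_3 = a_3 − 1.6036·q_1 − 2.4571·q_2 = (-0.2609, 1.0435, -2.8696).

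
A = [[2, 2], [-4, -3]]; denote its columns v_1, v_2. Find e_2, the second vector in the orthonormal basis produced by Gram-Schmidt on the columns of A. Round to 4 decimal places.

v_1 = (2, -4); ‖v_1‖ = 4.4721, so e_1 = (0.4472, -0.8944).
e_1·v_2 = 0.4472·2 + (-0.8944)·(-3) = 3.5777.
u_2 = v_2 − 3.5777·e_1 = (0.4000, 0.2000).
‖u_2‖ = 0.4472, so e_2 = (0.8944, 0.4472).

e_2 = (0.8944, 0.4472)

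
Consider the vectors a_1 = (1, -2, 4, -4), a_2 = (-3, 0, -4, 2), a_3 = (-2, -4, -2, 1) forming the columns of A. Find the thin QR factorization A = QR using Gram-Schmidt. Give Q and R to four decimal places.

e_1 = a_1/‖a_1‖ = (1, -2, 4, -4)/6.0828 = (0.1644, -0.3288, 0.6576, -0.6576).
r_{12} = e_1·a_2 = -4.4388.
u_2 = a_2 + 4.4388·e_1 = (-2.2703, -1.4595, -1.0811, -0.9189).
‖u_2‖ = 3.0491, so e_2 = (-0.7446, -0.4786, -0.3546, -0.3014).
r_{13} = e_1·a_3 = -0.9864; r_{23} = e_2·a_3 = 3.8114.
u_3 = a_3 + 0.9864·e_1 − 3.8114·e_2 = (1.0000, -2.5000, 0.0000, 1.5000).
‖u_3‖ = 3.0822, so e_3 = (0.3244, -0.8111, 0.0000, 0.4867).

Q = [[0.1644, -0.7446, 0.3244], [-0.3288, -0.4786, -0.8111], [0.6576, -0.3546, 0.0000], [-0.6576, -0.3014, 0.4867]], R = [[6.0828, -4.4388, -0.9864], [0.0000, 3.0491, 3.8114], [0.0000, 0.0000, 3.0822]]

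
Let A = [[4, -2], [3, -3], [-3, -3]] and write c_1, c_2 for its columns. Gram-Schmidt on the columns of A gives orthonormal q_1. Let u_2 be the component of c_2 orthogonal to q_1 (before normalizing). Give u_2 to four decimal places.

u_2 = (-1.0588, -2.2941, -3.7059)

c_1 = (4, 3, -3); ‖c_1‖ = 5.8310, so q_1 = (0.6860, 0.5145, -0.5145).
q_1·c_2 = 0.6860·(-2) + 0.5145·(-3) + (-0.5145)·(-3) = -1.3720.
u_2 = c_2 + 1.3720·q_1 = (-1.0588, -2.2941, -3.7059).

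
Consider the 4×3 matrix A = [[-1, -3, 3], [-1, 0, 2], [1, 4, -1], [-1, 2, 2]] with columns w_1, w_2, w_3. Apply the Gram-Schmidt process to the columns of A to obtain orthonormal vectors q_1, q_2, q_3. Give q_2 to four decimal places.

q_2 = (-0.3669, 0.2621, 0.5766, 0.6814)

w_1 = (-1, -1, 1, -1); ‖w_1‖ = 2.0000, so q_1 = (-0.5000, -0.5000, 0.5000, -0.5000).
q_1·w_2 = (-0.5000)·(-3) + (-0.5000)·0 + 0.5000·4 + (-0.5000)·2 = 2.5000.
u_2 = w_2 − 2.5000·q_1 = (-1.7500, 1.2500, 2.7500, 3.2500).
‖u_2‖ = 4.7697, so q_2 = (-0.3669, 0.2621, 0.5766, 0.6814).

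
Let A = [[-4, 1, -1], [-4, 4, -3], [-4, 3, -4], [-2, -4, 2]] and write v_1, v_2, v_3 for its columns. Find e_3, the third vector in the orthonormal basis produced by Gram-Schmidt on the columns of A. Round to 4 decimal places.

e_3 = (0.4399, 0.4019, -0.7984, -0.0869)

e_1 = v_1/‖v_1‖ = (-4, -4, -4, -2)/7.2111 = (-0.5547, -0.5547, -0.5547, -0.2774).
r_{12} = e_1·v_2 = -3.3282.
u_2 = v_2 + 3.3282·e_1 = (-0.8462, 2.1538, 1.1538, -4.9231).
‖u_2‖ = 5.5609, so e_2 = (-0.1522, 0.3873, 0.2075, -0.8853).
r_{13} = e_1·v_3 = 3.8829; r_{23} = e_2·v_3 = -3.6104.
u_3 = v_3 − 3.8829·e_1 + 3.6104·e_2 = (0.6045, 0.5522, -1.0970, -0.1194).
‖u_3‖ = 1.3741, so e_3 = (0.4399, 0.4019, -0.7984, -0.0869).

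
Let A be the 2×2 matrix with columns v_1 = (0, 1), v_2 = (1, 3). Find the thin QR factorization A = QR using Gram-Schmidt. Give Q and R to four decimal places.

v_1 = (0, 1); ‖v_1‖ = 1.0000, so e_1 = (0.0000, 1.0000).
e_1·v_2 = 0.0000·1 + 1.0000·3 = 3.0000.
u_2 = v_2 − 3.0000·e_1 = (1.0000, 0.0000).
‖u_2‖ = 1.0000, so e_2 = (1.0000, 0.0000).

Q = [[0.0000, 1.0000], [1.0000, 0.0000]], R = [[1.0000, 3.0000], [0.0000, 1.0000]]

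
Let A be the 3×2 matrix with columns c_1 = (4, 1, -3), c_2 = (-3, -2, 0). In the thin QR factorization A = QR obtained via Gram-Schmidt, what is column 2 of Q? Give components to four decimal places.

c_1 = (4, 1, -3); ‖c_1‖ = 5.0990, so q_1 = (0.7845, 0.1961, -0.5883).
q_1·c_2 = 0.7845·(-3) + 0.1961·(-2) + (-0.5883)·0 = -2.7456.
u_2 = c_2 + 2.7456·q_1 = (-0.8462, -1.4615, -1.6154).
‖u_2‖ = 2.3370, so q_2 = (-0.3621, -0.6254, -0.6912).

q_2 = (-0.3621, -0.6254, -0.6912)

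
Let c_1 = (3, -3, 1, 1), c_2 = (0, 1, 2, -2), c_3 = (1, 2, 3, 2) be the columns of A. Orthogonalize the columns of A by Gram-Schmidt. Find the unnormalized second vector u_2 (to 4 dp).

u_2 = (0.4500, 0.5500, 2.1500, -1.8500)

c_1 = (3, -3, 1, 1); ‖c_1‖ = 4.4721, so q_1 = (0.6708, -0.6708, 0.2236, 0.2236).
q_1·c_2 = 0.6708·0 + (-0.6708)·1 + 0.2236·2 + 0.2236·(-2) = -0.6708.
u_2 = c_2 + 0.6708·q_1 = (0.4500, 0.5500, 2.1500, -1.8500).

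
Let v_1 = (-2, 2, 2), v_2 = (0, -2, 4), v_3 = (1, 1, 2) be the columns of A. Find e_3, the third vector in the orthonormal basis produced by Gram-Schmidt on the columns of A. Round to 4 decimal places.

e_1 = v_1/‖v_1‖ = (-2, 2, 2)/3.4641 = (-0.5774, 0.5774, 0.5774).
r_{12} = e_1·v_2 = 1.1547.
u_2 = v_2 − 1.1547·e_1 = (0.6667, -2.6667, 3.3333).
‖u_2‖ = 4.3205, so e_2 = (0.1543, -0.6172, 0.7715).
r_{13} = e_1·v_3 = 1.1547; r_{23} = e_2·v_3 = 1.0801.
u_3 = v_3 − 1.1547·e_1 − 1.0801·e_2 = (1.5000, 1.0000, 0.5000).
‖u_3‖ = 1.8708, so e_3 = (0.8018, 0.5345, 0.2673).

e_3 = (0.8018, 0.5345, 0.2673)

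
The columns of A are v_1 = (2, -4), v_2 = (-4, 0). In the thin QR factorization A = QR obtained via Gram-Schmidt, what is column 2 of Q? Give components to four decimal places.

q_1 = v_1/‖v_1‖ = (2, -4)/4.4721 = (0.4472, -0.8944).
r_{12} = q_1·v_2 = -1.7889.
u_2 = v_2 + 1.7889·q_1 = (-3.2000, -1.6000).
‖u_2‖ = 3.5777, so q_2 = (-0.8944, -0.4472).

q_2 = (-0.8944, -0.4472)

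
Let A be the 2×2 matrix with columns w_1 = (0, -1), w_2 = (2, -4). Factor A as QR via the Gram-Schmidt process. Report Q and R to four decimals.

w_1 = (0, -1); ‖w_1‖ = 1.0000, so q_1 = (0.0000, -1.0000).
q_1·w_2 = 0.0000·2 + (-1.0000)·(-4) = 4.0000.
u_2 = w_2 − 4.0000·q_1 = (2.0000, 0.0000).
‖u_2‖ = 2.0000, so q_2 = (1.0000, 0.0000).

Q = [[0.0000, 1.0000], [-1.0000, 0.0000]], R = [[1.0000, 4.0000], [0.0000, 2.0000]]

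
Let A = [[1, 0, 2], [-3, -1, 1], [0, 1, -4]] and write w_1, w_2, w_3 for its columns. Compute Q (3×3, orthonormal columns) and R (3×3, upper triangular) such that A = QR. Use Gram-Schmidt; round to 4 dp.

w_1 = (1, -3, 0); ‖w_1‖ = 3.1623, so q_1 = (0.3162, -0.9487, 0.0000).
q_1·w_2 = 0.3162·0 + (-0.9487)·(-1) + 0.0000·1 = 0.9487.
u_2 = w_2 − 0.9487·q_1 = (-0.3000, -0.1000, 1.0000).
‖u_2‖ = 1.0488, so q_2 = (-0.2860, -0.0953, 0.9535).
q_1·w_3 = 0.3162·2 + (-0.9487)·1 + 0.0000·(-4) = -0.3162; q_2·w_3 = (-0.2860)·2 + (-0.0953)·1 + 0.9535·(-4) = -4.4813.
u_3 = w_3 + 0.3162·q_1 + 4.4813·q_2 = (0.8182, 0.2727, 0.2727).
‖u_3‖ = 0.9045, so q_3 = (0.9045, 0.3015, 0.3015).

Q = [[0.3162, -0.2860, 0.9045], [-0.9487, -0.0953, 0.3015], [0.0000, 0.9535, 0.3015]], R = [[3.1623, 0.9487, -0.3162], [0.0000, 1.0488, -4.4813], [0.0000, 0.0000, 0.9045]]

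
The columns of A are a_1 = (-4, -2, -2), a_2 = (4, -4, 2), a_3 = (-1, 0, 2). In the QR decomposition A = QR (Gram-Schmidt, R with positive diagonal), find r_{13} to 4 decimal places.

e_1 = a_1/‖a_1‖ = (-4, -2, -2)/4.8990 = (-0.8165, -0.4082, -0.4082).
r_{13} = e_1·a_3 = 0.0000.

r_{13} = 0.0000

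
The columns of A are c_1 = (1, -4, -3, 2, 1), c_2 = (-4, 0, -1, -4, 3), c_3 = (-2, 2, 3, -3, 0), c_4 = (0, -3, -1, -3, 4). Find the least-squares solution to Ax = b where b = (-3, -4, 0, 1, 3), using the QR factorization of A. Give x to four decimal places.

x = (2.4251, 0.2071, 2.0042, -0.4487)

q_1 = c_1/‖c_1‖ = (1, -4, -3, 2, 1)/5.5678 = (0.1796, -0.7184, -0.5388, 0.3592, 0.1796).
r_{12} = q_1·c_2 = -1.0776.
u_2 = c_2 + 1.0776·q_1 = (-3.8065, -0.7742, -1.5806, -3.6129, 3.1935).
‖u_2‖ = 6.3905, so q_2 = (-0.5956, -0.1211, -0.2473, -0.5654, 0.4997).
r_{13} = q_1·c_3 = -4.4901; r_{23} = q_2·c_3 = 1.9030.
u_3 = c_3 + 4.4901·q_1 − 1.9030·q_2 = (-0.0600, -0.9953, 1.0513, -0.3112, -0.1445).
‖u_3‖ = 1.4890, so q_3 = (-0.0403, -0.6684, 0.7061, -0.2090, -0.0971).
r_{14} = q_1·c_4 = 2.3349; r_{24} = q_2·c_4 = 4.3058; r_{34} = q_3·c_4 = 1.5378.
u_4 = c_4 − 2.3349·q_1 − 4.3058·q_2 − 1.5378·q_3 = (2.2073, 0.2269, 0.2373, -1.0830, 1.5782).
‖u_4‖ = 2.9400, so q_4 = (0.7508, 0.0772, 0.0807, -0.3684, 0.5368).
Qᵀb = (3.2329, 3.2054, 2.2943, -1.3191).
Back-substitute: x_4 = -1.3191/2.9400 = -0.4487.
x_3 = (2.2943 − 1.5378·(-0.4487))/1.4890 = 2.0042.
x_2 = (3.2054 − 1.9030·2.0042 − 4.3058·(-0.4487))/6.3905 = 0.2071.
x_1 = (3.2329 + 1.0776·0.2071 + 4.4901·2.0042 − 2.3349·(-0.4487))/5.5678 = 2.4251.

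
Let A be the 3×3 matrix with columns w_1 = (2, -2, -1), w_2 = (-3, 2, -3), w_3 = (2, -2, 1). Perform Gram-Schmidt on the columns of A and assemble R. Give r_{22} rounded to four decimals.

q_1 = w_1/‖w_1‖ = (2, -2, -1)/3.0000 = (0.6667, -0.6667, -0.3333).
r_{12} = q_1·w_2 = -2.3333.
u_2 = w_2 + 2.3333·q_1 = (-1.4444, 0.4444, -3.7778).
r_{22} = ‖u_2‖ = 4.0689.

r_{22} = 4.0689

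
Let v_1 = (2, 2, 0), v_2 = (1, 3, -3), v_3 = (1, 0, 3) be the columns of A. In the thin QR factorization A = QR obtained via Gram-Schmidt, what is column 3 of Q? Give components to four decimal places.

q_1 = v_1/‖v_1‖ = (2, 2, 0)/2.8284 = (0.7071, 0.7071, 0.0000).
r_{12} = q_1·v_2 = 2.8284.
u_2 = v_2 − 2.8284·q_1 = (-1.0000, 1.0000, -3.0000).
‖u_2‖ = 3.3166, so q_2 = (-0.3015, 0.3015, -0.9045).
r_{13} = q_1·v_3 = 0.7071; r_{23} = q_2·v_3 = -3.0151.
u_3 = v_3 − 0.7071·q_1 + 3.0151·q_2 = (-0.4091, 0.4091, 0.2727).
‖u_3‖ = 0.6396, so q_3 = (-0.6396, 0.6396, 0.4264).

q_3 = (-0.6396, 0.6396, 0.4264)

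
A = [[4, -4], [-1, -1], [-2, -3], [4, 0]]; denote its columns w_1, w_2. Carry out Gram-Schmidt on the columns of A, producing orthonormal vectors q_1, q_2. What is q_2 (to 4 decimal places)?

q_2 = (-0.6203, -0.2548, -0.7145, 0.1994)

w_1 = (4, -1, -2, 4); ‖w_1‖ = 6.0828, so q_1 = (0.6576, -0.1644, -0.3288, 0.6576).
q_1·w_2 = 0.6576·(-4) + (-0.1644)·(-1) + (-0.3288)·(-3) + 0.6576·0 = -1.4796.
u_2 = w_2 + 1.4796·q_1 = (-3.0270, -1.2432, -3.4865, 0.9730).
‖u_2‖ = 4.8796, so q_2 = (-0.6203, -0.2548, -0.7145, 0.1994).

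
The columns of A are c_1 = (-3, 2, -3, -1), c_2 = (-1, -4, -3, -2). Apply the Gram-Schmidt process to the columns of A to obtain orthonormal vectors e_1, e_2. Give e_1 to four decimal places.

e_1 = c_1/‖c_1‖ = (-3, 2, -3, -1)/4.7958 = (-0.6255, 0.4170, -0.6255, -0.2085).

e_1 = (-0.6255, 0.4170, -0.6255, -0.2085)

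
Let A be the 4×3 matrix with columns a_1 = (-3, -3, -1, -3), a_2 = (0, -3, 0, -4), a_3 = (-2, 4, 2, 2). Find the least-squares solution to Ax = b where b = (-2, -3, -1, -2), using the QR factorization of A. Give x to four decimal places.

a_1 = (-3, -3, -1, -3); ‖a_1‖ = 5.2915, so q_1 = (-0.5669, -0.5669, -0.1890, -0.5669).
q_1·a_2 = (-0.5669)·0 + (-0.5669)·(-3) + (-0.1890)·0 + (-0.5669)·(-4) = 3.9686.
u_2 = a_2 − 3.9686·q_1 = (2.2500, -0.7500, 0.7500, -1.7500).
‖u_2‖ = 3.0414, so q_2 = (0.7398, -0.2466, 0.2466, -0.5754).
q_1·a_3 = (-0.5669)·(-2) + (-0.5669)·4 + (-0.1890)·2 + (-0.5669)·2 = -2.6458; q_2·a_3 = 0.7398·(-2) + (-0.2466)·4 + 0.2466·2 + (-0.5754)·2 = -3.1236.
u_3 = a_3 + 2.6458·q_1 + 3.1236·q_2 = (-1.1892, 1.7297, 2.2703, -1.2973).
‖u_3‖ = 3.3531, so q_3 = (-0.3547, 0.5159, 0.6771, -0.3869).
Qᵀb = (4.1576, 0.1644, -0.7415).
Back-substitute: x_3 = -0.7415/3.3531 = -0.2212.
x_2 = (0.1644 + 3.1236·(-0.2212))/3.0414 = -0.1731.
x_1 = (4.1576 − 3.9686·(-0.1731) + 2.6458·(-0.2212))/5.2915 = 0.8049.

x = (0.8049, -0.1731, -0.2212)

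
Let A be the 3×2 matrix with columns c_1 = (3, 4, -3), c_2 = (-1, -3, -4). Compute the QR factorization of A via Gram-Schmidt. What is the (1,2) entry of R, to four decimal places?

c_1 = (3, 4, -3); ‖c_1‖ = 5.8310, so e_1 = (0.5145, 0.6860, -0.5145).
r_{12} = e_1·c_2 = -0.5145.

r_{12} = -0.5145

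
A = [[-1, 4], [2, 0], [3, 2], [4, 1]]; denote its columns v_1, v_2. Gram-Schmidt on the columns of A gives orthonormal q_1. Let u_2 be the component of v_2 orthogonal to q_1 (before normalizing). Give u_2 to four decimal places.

u_2 = (4.2000, -0.4000, 1.4000, 0.2000)

v_1 = (-1, 2, 3, 4); ‖v_1‖ = 5.4772, so q_1 = (-0.1826, 0.3651, 0.5477, 0.7303).
q_1·v_2 = (-0.1826)·4 + 0.3651·0 + 0.5477·2 + 0.7303·1 = 1.0954.
u_2 = v_2 − 1.0954·q_1 = (4.2000, -0.4000, 1.4000, 0.2000).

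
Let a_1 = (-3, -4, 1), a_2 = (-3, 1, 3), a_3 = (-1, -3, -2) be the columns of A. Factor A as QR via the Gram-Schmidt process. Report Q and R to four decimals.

a_1 = (-3, -4, 1); ‖a_1‖ = 5.0990, so q_1 = (-0.5883, -0.7845, 0.1961).
q_1·a_2 = (-0.5883)·(-3) + (-0.7845)·1 + 0.1961·3 = 1.5689.
u_2 = a_2 − 1.5689·q_1 = (-2.0769, 2.2308, 2.6923).
‖u_2‖ = 4.0668, so q_2 = (-0.5107, 0.5485, 0.6620).
q_1·a_3 = (-0.5883)·(-1) + (-0.7845)·(-3) + 0.1961·(-2) = 2.5495; q_2·a_3 = (-0.5107)·(-1) + 0.5485·(-3) + 0.6620·(-2) = -2.4590.
u_3 = a_3 − 2.5495·q_1 + 2.4590·q_2 = (-0.7558, 0.3488, -0.8721).
‖u_3‖ = 1.2056, so q_3 = (-0.6269, 0.2893, -0.7234).

Q = [[-0.5883, -0.5107, -0.6269], [-0.7845, 0.5485, 0.2893], [0.1961, 0.6620, -0.7234]], R = [[5.0990, 1.5689, 2.5495], [0.0000, 4.0668, -2.4590], [0.0000, 0.0000, 1.2056]]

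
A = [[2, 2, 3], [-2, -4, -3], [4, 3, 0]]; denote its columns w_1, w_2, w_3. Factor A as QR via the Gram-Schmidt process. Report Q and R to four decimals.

q_1 = w_1/‖w_1‖ = (2, -2, 4)/4.8990 = (0.4082, -0.4082, 0.8165).
r_{12} = q_1·w_2 = 4.8990.
u_2 = w_2 − 4.8990·q_1 = (0.0000, -2.0000, -1.0000).
‖u_2‖ = 2.2361, so q_2 = (0.0000, -0.8944, -0.4472).
r_{13} = q_1·w_3 = 2.4495; r_{23} = q_2·w_3 = 2.6833.
u_3 = w_3 − 2.4495·q_1 − 2.6833·q_2 = (2.0000, 0.4000, -0.8000).
‖u_3‖ = 2.1909, so q_3 = (0.9129, 0.1826, -0.3651).

Q = [[0.4082, 0.0000, 0.9129], [-0.4082, -0.8944, 0.1826], [0.8165, -0.4472, -0.3651]], R = [[4.8990, 4.8990, 2.4495], [0.0000, 2.2361, 2.6833], [0.0000, 0.0000, 2.1909]]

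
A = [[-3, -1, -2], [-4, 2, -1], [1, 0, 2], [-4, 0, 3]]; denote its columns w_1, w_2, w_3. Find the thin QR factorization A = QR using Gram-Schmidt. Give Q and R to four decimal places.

Q = [[-0.4629, -0.6466, -0.4714], [-0.6172, 0.7261, -0.2357], [0.1543, 0.0567, 0.4714], [-0.6172, -0.2269, 0.7071]], R = [[6.4807, -0.7715, 0.0000], [0.0000, 2.0988, 0.0000], [0.0000, 0.0000, 4.2426]]

q_1 = w_1/‖w_1‖ = (-3, -4, 1, -4)/6.4807 = (-0.4629, -0.6172, 0.1543, -0.6172).
r_{12} = q_1·w_2 = -0.7715.
u_2 = w_2 + 0.7715·q_1 = (-1.3571, 1.5238, 0.1190, -0.4762).
‖u_2‖ = 2.0988, so q_2 = (-0.6466, 0.7261, 0.0567, -0.2269).
r_{13} = q_1·w_3 = 0.0000; r_{23} = q_2·w_3 = 0.0000.
u_3 = w_3 − 0.0000·q_1 − 0.0000·q_2 = (-2.0000, -1.0000, 2.0000, 3.0000).
‖u_3‖ = 4.2426, so q_3 = (-0.4714, -0.2357, 0.4714, 0.7071).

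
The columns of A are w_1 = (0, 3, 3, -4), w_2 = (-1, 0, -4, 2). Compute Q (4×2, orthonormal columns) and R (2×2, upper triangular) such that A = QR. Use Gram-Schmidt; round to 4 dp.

w_1 = (0, 3, 3, -4); ‖w_1‖ = 5.8310, so e_1 = (0.0000, 0.5145, 0.5145, -0.6860).
e_1·w_2 = 0.0000·(-1) + 0.5145·0 + 0.5145·(-4) + (-0.6860)·2 = -3.4300.
u_2 = w_2 + 3.4300·e_1 = (-1.0000, 1.7647, -2.2353, -0.3529).
‖u_2‖ = 3.0390, so e_2 = (-0.3291, 0.5807, -0.7355, -0.1161).

Q = [[0.0000, -0.3291], [0.5145, 0.5807], [0.5145, -0.7355], [-0.6860, -0.1161]], R = [[5.8310, -3.4300], [0.0000, 3.0390]]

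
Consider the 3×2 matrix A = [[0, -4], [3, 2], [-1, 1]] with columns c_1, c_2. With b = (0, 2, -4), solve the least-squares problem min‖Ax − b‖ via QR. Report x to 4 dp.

x = (1.1351, -0.2703)

c_1 = (0, 3, -1); ‖c_1‖ = 3.1623, so q_1 = (0.0000, 0.9487, -0.3162).
q_1·c_2 = 0.0000·(-4) + 0.9487·2 + (-0.3162)·1 = 1.5811.
u_2 = c_2 − 1.5811·q_1 = (-4.0000, 0.5000, 1.5000).
‖u_2‖ = 4.3012, so q_2 = (-0.9300, 0.1162, 0.3487).
Qᵀb = (3.1623, -1.1625).
Back-substitute: x_2 = -1.1625/4.3012 = -0.2703.
x_1 = (3.1623 − 1.5811·(-0.2703))/3.1623 = 1.1351.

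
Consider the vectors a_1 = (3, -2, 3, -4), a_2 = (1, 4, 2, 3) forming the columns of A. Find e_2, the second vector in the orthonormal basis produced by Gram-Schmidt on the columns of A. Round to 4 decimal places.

a_1 = (3, -2, 3, -4); ‖a_1‖ = 6.1644, so e_1 = (0.4867, -0.3244, 0.4867, -0.6489).
e_1·a_2 = 0.4867·1 + (-0.3244)·4 + 0.4867·2 + (-0.6489)·3 = -1.7844.
u_2 = a_2 + 1.7844·e_1 = (1.8684, 3.4211, 2.8684, 1.8421).
‖u_2‖ = 5.1784, so e_2 = (0.3608, 0.6606, 0.5539, 0.3557).

e_2 = (0.3608, 0.6606, 0.5539, 0.3557)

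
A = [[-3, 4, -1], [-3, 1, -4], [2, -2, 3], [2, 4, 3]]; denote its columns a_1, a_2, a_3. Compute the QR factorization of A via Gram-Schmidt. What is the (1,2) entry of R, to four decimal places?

r_{12} = -2.1573

q_1 = a_1/‖a_1‖ = (-3, -3, 2, 2)/5.0990 = (-0.5883, -0.5883, 0.3922, 0.3922).
r_{12} = q_1·a_2 = -2.1573.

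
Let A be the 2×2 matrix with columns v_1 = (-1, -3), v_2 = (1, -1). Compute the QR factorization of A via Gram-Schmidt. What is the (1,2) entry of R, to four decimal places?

v_1 = (-1, -3); ‖v_1‖ = 3.1623, so e_1 = (-0.3162, -0.9487).
r_{12} = e_1·v_2 = 0.6325.

r_{12} = 0.6325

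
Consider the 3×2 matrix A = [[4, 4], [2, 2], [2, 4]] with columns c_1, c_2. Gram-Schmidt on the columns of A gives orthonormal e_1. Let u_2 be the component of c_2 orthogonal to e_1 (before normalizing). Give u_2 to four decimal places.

c_1 = (4, 2, 2); ‖c_1‖ = 4.8990, so e_1 = (0.8165, 0.4082, 0.4082).
e_1·c_2 = 0.8165·4 + 0.4082·2 + 0.4082·4 = 5.7155.
u_2 = c_2 − 5.7155·e_1 = (-0.6667, -0.3333, 1.6667).

u_2 = (-0.6667, -0.3333, 1.6667)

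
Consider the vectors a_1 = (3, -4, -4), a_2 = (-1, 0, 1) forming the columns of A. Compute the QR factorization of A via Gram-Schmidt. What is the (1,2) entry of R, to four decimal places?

r_{12} = -1.0932

a_1 = (3, -4, -4); ‖a_1‖ = 6.4031, so e_1 = (0.4685, -0.6247, -0.6247).
r_{12} = e_1·a_2 = -1.0932.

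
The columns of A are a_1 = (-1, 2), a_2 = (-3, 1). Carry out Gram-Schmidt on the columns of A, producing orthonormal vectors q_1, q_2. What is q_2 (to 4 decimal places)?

a_1 = (-1, 2); ‖a_1‖ = 2.2361, so q_1 = (-0.4472, 0.8944).
q_1·a_2 = (-0.4472)·(-3) + 0.8944·1 = 2.2361.
u_2 = a_2 − 2.2361·q_1 = (-2.0000, -1.0000).
‖u_2‖ = 2.2361, so q_2 = (-0.8944, -0.4472).

q_2 = (-0.8944, -0.4472)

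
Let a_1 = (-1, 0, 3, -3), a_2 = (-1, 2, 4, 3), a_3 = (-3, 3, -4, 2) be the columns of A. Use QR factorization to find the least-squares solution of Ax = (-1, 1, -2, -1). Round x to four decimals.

q_1 = a_1/‖a_1‖ = (-1, 0, 3, -3)/4.3589 = (-0.2294, 0.0000, 0.6882, -0.6882).
r_{12} = q_1·a_2 = 0.9177.
u_2 = a_2 − 0.9177·q_1 = (-0.7895, 2.0000, 3.3684, 3.6316).
‖u_2‖ = 5.3998, so q_2 = (-0.1462, 0.3704, 0.6238, 0.6725).
r_{13} = q_1·a_3 = -3.4412; r_{23} = q_2·a_3 = 0.3996.
u_3 = a_3 + 3.4412·q_1 − 0.3996·q_2 = (-3.7310, 2.8520, -1.8809, -0.6372).
‖u_3‖ = 5.0988, so q_3 = (-0.7317, 0.5593, -0.3689, -0.1250).
Qᵀb = (-0.4588, -1.4036, 2.1538).
Back-substitute: x_3 = 2.1538/5.0988 = 0.4224.
x_2 = (-1.4036 − 0.3996·0.4224)/5.3998 = -0.2912.
x_1 = (-0.4588 − 0.9177·(-0.2912) + 3.4412·0.4224)/4.3589 = 0.2895.

x = (0.2895, -0.2912, 0.4224)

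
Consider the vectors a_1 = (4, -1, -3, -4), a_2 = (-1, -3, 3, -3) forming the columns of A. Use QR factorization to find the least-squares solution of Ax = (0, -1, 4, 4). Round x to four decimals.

a_1 = (4, -1, -3, -4); ‖a_1‖ = 6.4807, so q_1 = (0.6172, -0.1543, -0.4629, -0.6172).
q_1·a_2 = 0.6172·(-1) + (-0.1543)·(-3) + (-0.4629)·3 + (-0.6172)·(-3) = 0.3086.
u_2 = a_2 − 0.3086·q_1 = (-1.1905, -2.9524, 3.1429, -2.8095).
‖u_2‖ = 5.2825, so q_2 = (-0.2254, -0.5589, 0.5950, -0.5319).
Qᵀb = (-4.1662, 0.8113).
Back-substitute: x_2 = 0.8113/5.2825 = 0.1536.
x_1 = (-4.1662 − 0.3086·0.1536)/6.4807 = -0.6502.

x = (-0.6502, 0.1536)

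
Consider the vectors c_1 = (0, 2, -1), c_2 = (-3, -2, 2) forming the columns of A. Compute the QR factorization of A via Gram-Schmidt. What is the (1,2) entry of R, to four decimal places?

r_{12} = -2.6833

c_1 = (0, 2, -1); ‖c_1‖ = 2.2361, so e_1 = (0.0000, 0.8944, -0.4472).
r_{12} = e_1·c_2 = -2.6833.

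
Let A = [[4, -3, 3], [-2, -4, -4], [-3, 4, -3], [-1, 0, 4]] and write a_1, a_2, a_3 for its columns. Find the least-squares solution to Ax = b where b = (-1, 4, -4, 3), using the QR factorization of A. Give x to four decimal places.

q_1 = a_1/‖a_1‖ = (4, -2, -3, -1)/5.4772 = (0.7303, -0.3651, -0.5477, -0.1826).
r_{12} = q_1·a_2 = -2.9212.
u_2 = a_2 + 2.9212·q_1 = (-0.8667, -5.0667, 2.4000, -0.5333).
‖u_2‖ = 5.6980, so q_2 = (-0.1521, -0.8892, 0.4212, -0.0936).
r_{13} = q_1·a_3 = 4.5644; r_{23} = q_2·a_3 = 1.4625.
u_3 = a_3 − 4.5644·q_1 − 1.4625·q_2 = (-0.1109, -1.0329, -1.1160, 4.9702).
‖u_3‖ = 5.1988, so q_3 = (-0.0213, -0.1987, -0.2147, 0.9560).
Qᵀb = (-0.5477, -5.3703, 2.9534).
Back-substitute: x_3 = 2.9534/5.1988 = 0.5681.
x_2 = (-5.3703 − 1.4625·0.5681)/5.6980 = -1.0883.
x_1 = (-0.5477 + 2.9212·(-1.0883) − 4.5644·0.5681)/5.4772 = -1.1538.

x = (-1.1538, -1.0883, 0.5681)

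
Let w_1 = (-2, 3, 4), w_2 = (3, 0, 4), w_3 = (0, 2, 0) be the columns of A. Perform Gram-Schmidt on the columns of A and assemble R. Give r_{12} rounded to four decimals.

q_1 = w_1/‖w_1‖ = (-2, 3, 4)/5.3852 = (-0.3714, 0.5571, 0.7428).
r_{12} = q_1·w_2 = 1.8570.

r_{12} = 1.8570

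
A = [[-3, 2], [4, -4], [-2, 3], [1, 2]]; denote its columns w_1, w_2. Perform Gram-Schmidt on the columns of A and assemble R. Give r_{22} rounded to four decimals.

r_{22} = 3.2352

w_1 = (-3, 4, -2, 1); ‖w_1‖ = 5.4772, so q_1 = (-0.5477, 0.7303, -0.3651, 0.1826).
q_1·w_2 = (-0.5477)·2 + 0.7303·(-4) + (-0.3651)·3 + 0.1826·2 = -4.7469.
u_2 = w_2 + 4.7469·q_1 = (-0.6000, -0.5333, 1.2667, 2.8667).
r_{22} = ‖u_2‖ = 3.2352.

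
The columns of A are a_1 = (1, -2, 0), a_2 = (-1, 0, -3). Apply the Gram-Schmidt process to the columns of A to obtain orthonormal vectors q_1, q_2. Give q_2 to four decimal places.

q_2 = (-0.2556, -0.1278, -0.9583)

a_1 = (1, -2, 0); ‖a_1‖ = 2.2361, so q_1 = (0.4472, -0.8944, 0.0000).
q_1·a_2 = 0.4472·(-1) + (-0.8944)·0 + 0.0000·(-3) = -0.4472.
u_2 = a_2 + 0.4472·q_1 = (-0.8000, -0.4000, -3.0000).
‖u_2‖ = 3.1305, so q_2 = (-0.2556, -0.1278, -0.9583).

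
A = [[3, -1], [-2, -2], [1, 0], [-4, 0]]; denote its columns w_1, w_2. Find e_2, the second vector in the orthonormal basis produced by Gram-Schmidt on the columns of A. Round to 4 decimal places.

w_1 = (3, -2, 1, -4); ‖w_1‖ = 5.4772, so e_1 = (0.5477, -0.3651, 0.1826, -0.7303).
e_1·w_2 = 0.5477·(-1) + (-0.3651)·(-2) + 0.1826·0 + (-0.7303)·0 = 0.1826.
u_2 = w_2 − 0.1826·e_1 = (-1.1000, -1.9333, -0.0333, 0.1333).
‖u_2‖ = 2.2286, so e_2 = (-0.4936, -0.8675, -0.0150, 0.0598).

e_2 = (-0.4936, -0.8675, -0.0150, 0.0598)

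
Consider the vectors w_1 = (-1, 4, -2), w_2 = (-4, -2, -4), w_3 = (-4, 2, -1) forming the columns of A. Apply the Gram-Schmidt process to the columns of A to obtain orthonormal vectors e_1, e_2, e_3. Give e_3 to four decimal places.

e_3 = (-0.7352, 0.1470, 0.6617)

w_1 = (-1, 4, -2); ‖w_1‖ = 4.5826, so e_1 = (-0.2182, 0.8729, -0.4364).
e_1·w_2 = (-0.2182)·(-4) + 0.8729·(-2) + (-0.4364)·(-4) = 0.8729.
u_2 = w_2 − 0.8729·e_1 = (-3.8095, -2.7619, -3.6190).
‖u_2‖ = 5.9362, so e_2 = (-0.6417, -0.4653, -0.6097).
e_1·w_3 = (-0.2182)·(-4) + 0.8729·2 + (-0.4364)·(-1) = 3.0551; e_2·w_3 = (-0.6417)·(-4) + (-0.4653)·2 + (-0.6097)·(-1) = 2.2461.
u_3 = w_3 − 3.0551·e_1 − 2.2461·e_2 = (-1.8919, 0.3784, 1.7027).
‖u_3‖ = 2.5733, so e_3 = (-0.7352, 0.1470, 0.6617).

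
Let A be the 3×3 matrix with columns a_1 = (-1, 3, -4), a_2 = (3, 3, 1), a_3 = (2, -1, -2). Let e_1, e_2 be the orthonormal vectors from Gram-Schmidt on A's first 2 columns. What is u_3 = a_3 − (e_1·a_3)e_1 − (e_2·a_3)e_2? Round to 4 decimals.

u_3 = (1.9898, -1.4592, -1.5918)

a_1 = (-1, 3, -4); ‖a_1‖ = 5.0990, so e_1 = (-0.1961, 0.5883, -0.7845).
e_1·a_2 = (-0.1961)·3 + 0.5883·3 + (-0.7845)·1 = 0.3922.
u_2 = a_2 − 0.3922·e_1 = (3.0769, 2.7692, 1.3077).
‖u_2‖ = 4.3412, so e_2 = (0.7088, 0.6379, 0.3012).
e_1·a_3 = (-0.1961)·2 + 0.5883·(-1) + (-0.7845)·(-2) = 0.5883; e_2·a_3 = 0.7088·2 + 0.6379·(-1) + 0.3012·(-2) = 0.1772.
u_3 = a_3 − 0.5883·e_1 − 0.1772·e_2 = (1.9898, -1.4592, -1.5918).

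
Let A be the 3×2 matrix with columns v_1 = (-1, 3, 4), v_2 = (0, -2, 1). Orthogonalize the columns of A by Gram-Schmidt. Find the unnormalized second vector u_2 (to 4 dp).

v_1 = (-1, 3, 4); ‖v_1‖ = 5.0990, so q_1 = (-0.1961, 0.5883, 0.7845).
q_1·v_2 = (-0.1961)·0 + 0.5883·(-2) + 0.7845·1 = -0.3922.
u_2 = v_2 + 0.3922·q_1 = (-0.0769, -1.7692, 1.3077).

u_2 = (-0.0769, -1.7692, 1.3077)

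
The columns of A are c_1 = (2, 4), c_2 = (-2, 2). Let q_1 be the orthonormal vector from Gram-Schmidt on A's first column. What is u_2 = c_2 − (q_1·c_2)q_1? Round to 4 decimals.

q_1 = c_1/‖c_1‖ = (2, 4)/4.4721 = (0.4472, 0.8944).
r_{12} = q_1·c_2 = 0.8944.
u_2 = c_2 − 0.8944·q_1 = (-2.4000, 1.2000).

u_2 = (-2.4000, 1.2000)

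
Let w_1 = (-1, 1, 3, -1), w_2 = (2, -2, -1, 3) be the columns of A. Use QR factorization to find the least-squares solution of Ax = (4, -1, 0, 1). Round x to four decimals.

w_1 = (-1, 1, 3, -1); ‖w_1‖ = 3.4641, so e_1 = (-0.2887, 0.2887, 0.8660, -0.2887).
e_1·w_2 = (-0.2887)·2 + 0.2887·(-2) + 0.8660·(-1) + (-0.2887)·3 = -2.8868.
u_2 = w_2 + 2.8868·e_1 = (1.1667, -1.1667, 1.5000, 2.1667).
‖u_2‖ = 3.1091, so e_2 = (0.3752, -0.3752, 0.4825, 0.6969).
Qᵀb = (-1.7321, 2.5731).
Back-substitute: x_2 = 2.5731/3.1091 = 0.8276.
x_1 = (-1.7321 + 2.8868·0.8276)/3.4641 = 0.1897.

x = (0.1897, 0.8276)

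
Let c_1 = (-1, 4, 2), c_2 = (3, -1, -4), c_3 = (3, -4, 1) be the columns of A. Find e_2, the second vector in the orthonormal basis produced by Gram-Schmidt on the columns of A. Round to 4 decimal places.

c_1 = (-1, 4, 2); ‖c_1‖ = 4.5826, so e_1 = (-0.2182, 0.8729, 0.4364).
e_1·c_2 = (-0.2182)·3 + 0.8729·(-1) + 0.4364·(-4) = -3.2733.
u_2 = c_2 + 3.2733·e_1 = (2.2857, 1.8571, -2.5714).
‖u_2‖ = 3.9097, so e_2 = (0.5846, 0.4750, -0.6577).

e_2 = (0.5846, 0.4750, -0.6577)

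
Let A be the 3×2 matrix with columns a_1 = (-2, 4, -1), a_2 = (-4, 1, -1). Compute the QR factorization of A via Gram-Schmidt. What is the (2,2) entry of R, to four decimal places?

r_{22} = 3.1547

a_1 = (-2, 4, -1); ‖a_1‖ = 4.5826, so q_1 = (-0.4364, 0.8729, -0.2182).
q_1·a_2 = (-0.4364)·(-4) + 0.8729·1 + (-0.2182)·(-1) = 2.8368.
u_2 = a_2 − 2.8368·q_1 = (-2.7619, -1.4762, -0.3810).
r_{22} = ‖u_2‖ = 3.1547.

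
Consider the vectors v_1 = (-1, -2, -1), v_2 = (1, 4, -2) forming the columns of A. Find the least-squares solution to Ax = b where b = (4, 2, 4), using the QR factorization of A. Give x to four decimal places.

x = (-2.9091, -0.7792)

v_1 = (-1, -2, -1); ‖v_1‖ = 2.4495, so e_1 = (-0.4082, -0.8165, -0.4082).
e_1·v_2 = (-0.4082)·1 + (-0.8165)·4 + (-0.4082)·(-2) = -2.8577.
u_2 = v_2 + 2.8577·e_1 = (-0.1667, 1.6667, -3.1667).
‖u_2‖ = 3.5824, so e_2 = (-0.0465, 0.4652, -0.8840).
Qᵀb = (-4.8990, -2.7915).
Back-substitute: x_2 = -2.7915/3.5824 = -0.7792.
x_1 = (-4.8990 + 2.8577·(-0.7792))/2.4495 = -2.9091.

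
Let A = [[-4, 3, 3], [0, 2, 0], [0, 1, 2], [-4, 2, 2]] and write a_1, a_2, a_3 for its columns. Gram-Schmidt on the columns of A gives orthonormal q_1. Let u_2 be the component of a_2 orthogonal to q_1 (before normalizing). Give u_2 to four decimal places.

u_2 = (0.5000, 2.0000, 1.0000, -0.5000)

q_1 = a_1/‖a_1‖ = (-4, 0, 0, -4)/5.6569 = (-0.7071, 0.0000, 0.0000, -0.7071).
r_{12} = q_1·a_2 = -3.5355.
u_2 = a_2 + 3.5355·q_1 = (0.5000, 2.0000, 1.0000, -0.5000).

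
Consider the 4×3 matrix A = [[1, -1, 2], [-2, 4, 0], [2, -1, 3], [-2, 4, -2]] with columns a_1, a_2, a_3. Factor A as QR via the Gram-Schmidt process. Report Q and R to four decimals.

Q = [[0.2774, 0.1849, 0.4579], [-0.5547, 0.4314, 0.6563], [0.5547, 0.7704, -0.1526], [-0.5547, 0.4314, -0.5800]], R = [[3.6056, -5.2697, 3.3282], [0.0000, 2.4962, 1.8182], [0.0000, 0.0000, 1.6178]]

q_1 = a_1/‖a_1‖ = (1, -2, 2, -2)/3.6056 = (0.2774, -0.5547, 0.5547, -0.5547).
r_{12} = q_1·a_2 = -5.2697.
u_2 = a_2 + 5.2697·q_1 = (0.4615, 1.0769, 1.9231, 1.0769).
‖u_2‖ = 2.4962, so q_2 = (0.1849, 0.4314, 0.7704, 0.4314).
r_{13} = q_1·a_3 = 3.3282; r_{23} = q_2·a_3 = 1.8182.
u_3 = a_3 − 3.3282·q_1 − 1.8182·q_2 = (0.7407, 1.0617, -0.2469, -0.9383).
‖u_3‖ = 1.6178, so q_3 = (0.4579, 0.6563, -0.1526, -0.5800).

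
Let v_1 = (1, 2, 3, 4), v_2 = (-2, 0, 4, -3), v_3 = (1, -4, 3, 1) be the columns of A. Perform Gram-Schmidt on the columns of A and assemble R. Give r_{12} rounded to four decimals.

v_1 = (1, 2, 3, 4); ‖v_1‖ = 5.4772, so q_1 = (0.1826, 0.3651, 0.5477, 0.7303).
r_{12} = q_1·v_2 = -0.3651.

r_{12} = -0.3651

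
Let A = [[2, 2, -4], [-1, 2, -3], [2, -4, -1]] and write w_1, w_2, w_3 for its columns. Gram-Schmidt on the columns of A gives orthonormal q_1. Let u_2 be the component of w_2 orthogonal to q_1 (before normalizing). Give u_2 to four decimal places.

q_1 = w_1/‖w_1‖ = (2, -1, 2)/3.0000 = (0.6667, -0.3333, 0.6667).
r_{12} = q_1·w_2 = -2.0000.
u_2 = w_2 + 2.0000·q_1 = (3.3333, 1.3333, -2.6667).

u_2 = (3.3333, 1.3333, -2.6667)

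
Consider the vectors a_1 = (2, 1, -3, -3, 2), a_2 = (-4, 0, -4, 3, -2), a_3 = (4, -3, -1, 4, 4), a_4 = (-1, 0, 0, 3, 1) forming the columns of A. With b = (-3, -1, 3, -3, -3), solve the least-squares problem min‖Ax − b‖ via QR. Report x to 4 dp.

x = (-0.7870, -0.0326, -0.3553, -1.0419)

e_1 = a_1/‖a_1‖ = (2, 1, -3, -3, 2)/5.1962 = (0.3849, 0.1925, -0.5774, -0.5774, 0.3849).
r_{12} = e_1·a_2 = -1.7321.
u_2 = a_2 + 1.7321·e_1 = (-3.3333, 0.3333, -5.0000, 2.0000, -1.3333).
‖u_2‖ = 6.4807, so e_2 = (-0.5143, 0.0514, -0.7715, 0.3086, -0.2057).
r_{13} = e_1·a_3 = 0.7698; r_{23} = e_2·a_3 = -1.0287.
u_3 = a_3 − 0.7698·e_1 + 1.0287·e_2 = (3.1746, -3.0952, -1.3492, 4.7619, 3.4921).
‖u_3‖ = 7.5066, so e_3 = (0.4229, -0.4123, -0.1797, 0.6344, 0.4652).
r_{14} = e_1·a_4 = -1.7321; r_{24} = e_2·a_4 = 1.2344; r_{34} = e_3·a_4 = 1.9454.
u_4 = a_4 + 1.7321·e_1 − 1.2344·e_2 − 1.9454·e_3 = (-0.5211, 1.0720, 0.3020, 0.3850, 1.0156).
‖u_4‖ = 1.6406, so e_4 = (-0.3176, 0.6534, 0.1841, 0.2346, 0.6191).
Qᵀb = (-2.5019, -1.1316, -4.6943, -1.7093).
Back-substitute: x_4 = -1.7093/1.6406 = -1.0419.
x_3 = (-4.6943 − 1.9454·(-1.0419))/7.5066 = -0.3553.
x_2 = (-1.1316 + 1.0287·(-0.3553) − 1.2344·(-1.0419))/6.4807 = -0.0326.
x_1 = (-2.5019 + 1.7321·(-0.0326) − 0.7698·(-0.3553) + 1.7321·(-1.0419))/5.1962 = -0.7870.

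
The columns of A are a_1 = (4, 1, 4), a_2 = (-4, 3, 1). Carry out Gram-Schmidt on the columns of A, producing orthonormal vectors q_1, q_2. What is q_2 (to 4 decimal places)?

a_1 = (4, 1, 4); ‖a_1‖ = 5.7446, so q_1 = (0.6963, 0.1741, 0.6963).
q_1·a_2 = 0.6963·(-4) + 0.1741·3 + 0.6963·1 = -1.5667.
u_2 = a_2 + 1.5667·q_1 = (-2.9091, 3.2727, 2.0909).
‖u_2‖ = 4.8524, so q_2 = (-0.5995, 0.6745, 0.4309).

q_2 = (-0.5995, 0.6745, 0.4309)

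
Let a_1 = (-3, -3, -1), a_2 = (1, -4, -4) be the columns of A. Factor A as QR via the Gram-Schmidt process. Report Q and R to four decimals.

Q = [[-0.6882, 0.6218], [-0.6882, -0.3966], [-0.2294, -0.6754]], R = [[4.3589, 2.9824], [0.0000, 4.9097]]

a_1 = (-3, -3, -1); ‖a_1‖ = 4.3589, so e_1 = (-0.6882, -0.6882, -0.2294).
e_1·a_2 = (-0.6882)·1 + (-0.6882)·(-4) + (-0.2294)·(-4) = 2.9824.
u_2 = a_2 − 2.9824·e_1 = (3.0526, -1.9474, -3.3158).
‖u_2‖ = 4.9097, so e_2 = (0.6218, -0.3966, -0.6754).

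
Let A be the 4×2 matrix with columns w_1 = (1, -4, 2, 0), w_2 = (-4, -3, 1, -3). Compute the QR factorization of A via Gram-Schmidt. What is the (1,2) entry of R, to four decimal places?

r_{12} = 2.1822

q_1 = w_1/‖w_1‖ = (1, -4, 2, 0)/4.5826 = (0.2182, -0.8729, 0.4364, 0.0000).
r_{12} = q_1·w_2 = 2.1822.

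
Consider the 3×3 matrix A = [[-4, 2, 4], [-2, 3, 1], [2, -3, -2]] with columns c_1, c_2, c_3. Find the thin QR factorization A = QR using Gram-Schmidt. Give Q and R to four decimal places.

Q = [[-0.8165, -0.5774, 0.0000], [-0.4082, 0.5774, -0.7071], [0.4082, -0.5774, -0.7071]], R = [[4.8990, -4.0825, -4.4907], [0.0000, 2.3094, -0.5774], [0.0000, 0.0000, 0.7071]]

e_1 = c_1/‖c_1‖ = (-4, -2, 2)/4.8990 = (-0.8165, -0.4082, 0.4082).
r_{12} = e_1·c_2 = -4.0825.
u_2 = c_2 + 4.0825·e_1 = (-1.3333, 1.3333, -1.3333).
‖u_2‖ = 2.3094, so e_2 = (-0.5774, 0.5774, -0.5774).
r_{13} = e_1·c_3 = -4.4907; r_{23} = e_2·c_3 = -0.5774.
u_3 = c_3 + 4.4907·e_1 + 0.5774·e_2 = (0.0000, -0.5000, -0.5000).
‖u_3‖ = 0.7071, so e_3 = (0.0000, -0.7071, -0.7071).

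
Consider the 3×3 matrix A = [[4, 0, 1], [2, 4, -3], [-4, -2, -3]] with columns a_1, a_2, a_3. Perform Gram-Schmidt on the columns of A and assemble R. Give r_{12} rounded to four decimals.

a_1 = (4, 2, -4); ‖a_1‖ = 6.0000, so e_1 = (0.6667, 0.3333, -0.6667).
r_{12} = e_1·a_2 = 2.6667.

r_{12} = 2.6667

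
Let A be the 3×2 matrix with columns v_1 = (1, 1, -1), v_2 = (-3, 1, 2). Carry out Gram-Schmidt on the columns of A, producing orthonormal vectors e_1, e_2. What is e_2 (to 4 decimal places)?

v_1 = (1, 1, -1); ‖v_1‖ = 1.7321, so e_1 = (0.5774, 0.5774, -0.5774).
e_1·v_2 = 0.5774·(-3) + 0.5774·1 + (-0.5774)·2 = -2.3094.
u_2 = v_2 + 2.3094·e_1 = (-1.6667, 2.3333, 0.6667).
‖u_2‖ = 2.9439, so e_2 = (-0.5661, 0.7926, 0.2265).

e_2 = (-0.5661, 0.7926, 0.2265)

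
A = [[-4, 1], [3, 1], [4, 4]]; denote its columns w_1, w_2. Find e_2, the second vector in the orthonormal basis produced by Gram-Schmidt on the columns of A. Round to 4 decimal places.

e_2 = (0.6964, -0.0276, 0.7171)

e_1 = w_1/‖w_1‖ = (-4, 3, 4)/6.4031 = (-0.6247, 0.4685, 0.6247).
r_{12} = e_1·w_2 = 2.3426.
u_2 = w_2 − 2.3426·e_1 = (2.4634, -0.0976, 2.5366).
‖u_2‖ = 3.5373, so e_2 = (0.6964, -0.0276, 0.7171).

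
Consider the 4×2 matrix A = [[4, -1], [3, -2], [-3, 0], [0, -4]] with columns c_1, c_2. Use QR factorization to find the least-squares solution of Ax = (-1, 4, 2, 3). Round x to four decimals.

x = (-0.2410, -1.0195)

c_1 = (4, 3, -3, 0); ‖c_1‖ = 5.8310, so e_1 = (0.6860, 0.5145, -0.5145, 0.0000).
e_1·c_2 = 0.6860·(-1) + 0.5145·(-2) + (-0.5145)·0 + 0.0000·(-4) = -1.7150.
u_2 = c_2 + 1.7150·e_1 = (0.1765, -1.1176, -0.8824, -4.0000).
‖u_2‖ = 4.2496, so e_2 = (0.0415, -0.2630, -0.2076, -0.9413).
Qᵀb = (0.3430, -4.3326).
Back-substitute: x_2 = -4.3326/4.2496 = -1.0195.
x_1 = (0.3430 + 1.7150·(-1.0195))/5.8310 = -0.2410.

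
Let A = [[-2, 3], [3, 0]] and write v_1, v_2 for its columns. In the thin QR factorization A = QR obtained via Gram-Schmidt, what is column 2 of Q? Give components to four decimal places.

q_2 = (0.8321, 0.5547)

v_1 = (-2, 3); ‖v_1‖ = 3.6056, so q_1 = (-0.5547, 0.8321).
q_1·v_2 = (-0.5547)·3 + 0.8321·0 = -1.6641.
u_2 = v_2 + 1.6641·q_1 = (2.0769, 1.3846).
‖u_2‖ = 2.4962, so q_2 = (0.8321, 0.5547).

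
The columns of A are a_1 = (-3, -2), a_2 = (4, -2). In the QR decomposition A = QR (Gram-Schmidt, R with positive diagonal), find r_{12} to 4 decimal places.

e_1 = a_1/‖a_1‖ = (-3, -2)/3.6056 = (-0.8321, -0.5547).
r_{12} = e_1·a_2 = -2.2188.

r_{12} = -2.2188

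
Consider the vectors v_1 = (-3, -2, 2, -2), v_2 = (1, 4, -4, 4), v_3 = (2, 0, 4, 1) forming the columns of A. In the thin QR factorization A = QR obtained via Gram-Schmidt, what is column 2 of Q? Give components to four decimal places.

e_2 = (-0.7559, 0.3780, -0.3780, 0.3780)

v_1 = (-3, -2, 2, -2); ‖v_1‖ = 4.5826, so e_1 = (-0.6547, -0.4364, 0.4364, -0.4364).
e_1·v_2 = (-0.6547)·1 + (-0.4364)·4 + 0.4364·(-4) + (-0.4364)·4 = -5.8919.
u_2 = v_2 + 5.8919·e_1 = (-2.8571, 1.4286, -1.4286, 1.4286).
‖u_2‖ = 3.7796, so e_2 = (-0.7559, 0.3780, -0.3780, 0.3780).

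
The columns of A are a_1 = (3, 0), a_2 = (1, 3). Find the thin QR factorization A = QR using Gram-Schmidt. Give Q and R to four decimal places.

Q = [[1.0000, 0.0000], [0.0000, 1.0000]], R = [[3.0000, 1.0000], [0.0000, 3.0000]]

a_1 = (3, 0); ‖a_1‖ = 3.0000, so q_1 = (1.0000, 0.0000).
q_1·a_2 = 1.0000·1 + 0.0000·3 = 1.0000.
u_2 = a_2 − 1.0000·q_1 = (0.0000, 3.0000).
‖u_2‖ = 3.0000, so q_2 = (0.0000, 1.0000).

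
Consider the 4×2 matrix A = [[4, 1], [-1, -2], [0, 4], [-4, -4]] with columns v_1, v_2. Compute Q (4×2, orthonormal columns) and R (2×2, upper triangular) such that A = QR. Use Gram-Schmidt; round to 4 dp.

Q = [[0.6963, -0.3527], [-0.1741, -0.2821], [0.0000, 0.8464], [-0.6963, -0.2821]], R = [[5.7446, 3.8297], [0.0000, 4.7258]]

e_1 = v_1/‖v_1‖ = (4, -1, 0, -4)/5.7446 = (0.6963, -0.1741, 0.0000, -0.6963).
r_{12} = e_1·v_2 = 3.8297.
u_2 = v_2 − 3.8297·e_1 = (-1.6667, -1.3333, 4.0000, -1.3333).
‖u_2‖ = 4.7258, so e_2 = (-0.3527, -0.2821, 0.8464, -0.2821).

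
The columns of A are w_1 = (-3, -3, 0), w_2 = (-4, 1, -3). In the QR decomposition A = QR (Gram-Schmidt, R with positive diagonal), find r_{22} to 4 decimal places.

r_{22} = 4.6368

w_1 = (-3, -3, 0); ‖w_1‖ = 4.2426, so e_1 = (-0.7071, -0.7071, 0.0000).
e_1·w_2 = (-0.7071)·(-4) + (-0.7071)·1 + 0.0000·(-3) = 2.1213.
u_2 = w_2 − 2.1213·e_1 = (-2.5000, 2.5000, -3.0000).
r_{22} = ‖u_2‖ = 4.6368.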